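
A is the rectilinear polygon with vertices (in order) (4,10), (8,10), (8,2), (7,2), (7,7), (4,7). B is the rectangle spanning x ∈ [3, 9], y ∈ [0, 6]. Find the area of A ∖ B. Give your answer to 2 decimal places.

|A| = 17, |A∩B| = 4.
|A ∖ B| = |A| − |A∩B| = 17 − 4 = 13.00.

13.00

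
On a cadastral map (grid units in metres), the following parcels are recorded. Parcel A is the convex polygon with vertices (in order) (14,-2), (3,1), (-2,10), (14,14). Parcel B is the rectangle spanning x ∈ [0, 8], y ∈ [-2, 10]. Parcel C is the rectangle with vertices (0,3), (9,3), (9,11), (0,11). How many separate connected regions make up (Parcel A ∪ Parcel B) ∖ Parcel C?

(Parcel A ∪ Parcel B) ∖ Parcel C splits into 2 disjoint pieces (area 123.0909, area 4.1).

2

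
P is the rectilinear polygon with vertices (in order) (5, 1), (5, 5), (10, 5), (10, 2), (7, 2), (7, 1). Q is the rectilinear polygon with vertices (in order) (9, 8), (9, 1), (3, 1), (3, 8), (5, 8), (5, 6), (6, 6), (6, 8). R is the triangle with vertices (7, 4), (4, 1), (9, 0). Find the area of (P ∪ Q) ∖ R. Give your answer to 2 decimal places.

36.25

|P ∪ Q| = 43.
|(P ∪ Q) ∩ R| = 6.75.
|(P ∪ Q) ∖ R| = 43 − 6.75 = 36.25.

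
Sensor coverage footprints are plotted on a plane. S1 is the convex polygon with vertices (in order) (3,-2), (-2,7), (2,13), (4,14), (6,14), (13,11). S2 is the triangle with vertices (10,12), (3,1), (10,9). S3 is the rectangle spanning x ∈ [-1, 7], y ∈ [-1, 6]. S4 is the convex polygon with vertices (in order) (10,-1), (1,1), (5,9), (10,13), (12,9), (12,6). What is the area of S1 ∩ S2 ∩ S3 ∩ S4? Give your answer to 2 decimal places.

2.90

The intersection is the polygon with vertices (6.182,6), (7,6), (7,5.571), (3,1).
By the shoelace formula its area is 2.90.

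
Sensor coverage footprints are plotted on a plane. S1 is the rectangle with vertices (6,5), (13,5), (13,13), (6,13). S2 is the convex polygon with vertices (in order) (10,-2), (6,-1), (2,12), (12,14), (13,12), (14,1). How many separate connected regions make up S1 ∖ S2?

2

S1 ∖ S2 splits into 2 disjoint pieces (area 0.25, area 0.1).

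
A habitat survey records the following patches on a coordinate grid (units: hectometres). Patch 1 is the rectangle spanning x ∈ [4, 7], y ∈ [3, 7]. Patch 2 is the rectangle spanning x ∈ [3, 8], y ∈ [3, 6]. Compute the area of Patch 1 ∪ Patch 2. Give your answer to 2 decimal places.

By inclusion–exclusion:
Individual areas: |Patch 1| = 12, |Patch 2| = 15.
|Patch 1∩Patch 2|: x∈[4,7], y∈[3,6] → 3·3 = 9.
|Patch 1 ∪ Patch 2| = 27 − 9 = 18.00.

18.00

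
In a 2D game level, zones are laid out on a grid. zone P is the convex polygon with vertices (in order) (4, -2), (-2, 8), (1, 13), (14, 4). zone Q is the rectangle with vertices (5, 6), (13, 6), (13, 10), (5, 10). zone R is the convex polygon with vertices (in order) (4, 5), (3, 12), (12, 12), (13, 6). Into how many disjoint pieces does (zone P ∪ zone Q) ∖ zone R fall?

2

(zone P ∪ zone Q) ∖ zone R splits into 2 disjoint pieces (area 89.3856, area 1.3333).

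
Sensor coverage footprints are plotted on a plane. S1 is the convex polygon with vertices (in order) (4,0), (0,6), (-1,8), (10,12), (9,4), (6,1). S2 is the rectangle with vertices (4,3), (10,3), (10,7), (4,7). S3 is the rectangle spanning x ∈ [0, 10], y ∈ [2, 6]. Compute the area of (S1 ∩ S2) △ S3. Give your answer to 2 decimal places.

|S1 ∩ S2| = 20.0625.
|(S1 ∩ S2) ∩ S3| = 14.75.
|(S1 ∩ S2) △ S3| = 20.0625 + 40 − 29.5 = 30.56.

30.56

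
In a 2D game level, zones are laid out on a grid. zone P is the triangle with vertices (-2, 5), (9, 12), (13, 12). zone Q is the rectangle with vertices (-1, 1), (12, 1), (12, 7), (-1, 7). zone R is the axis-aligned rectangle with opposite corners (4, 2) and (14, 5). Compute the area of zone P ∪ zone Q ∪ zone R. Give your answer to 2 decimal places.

By inclusion–exclusion:
Individual areas: |zone P| = 14, |zone Q| = 78, |zone R| = 30.
|zone P∩zone Q| = 1.058.
|zone P∩zone R| = 0.
|zone Q∩zone R|: x∈[4,12], y∈[2,5] → 8·3 = 24.
|zone P∩zone Q∩zone R| = 0.
|zone P ∪ zone Q ∪ zone R| = 122 − 25.058 + 0 = 96.94.

96.94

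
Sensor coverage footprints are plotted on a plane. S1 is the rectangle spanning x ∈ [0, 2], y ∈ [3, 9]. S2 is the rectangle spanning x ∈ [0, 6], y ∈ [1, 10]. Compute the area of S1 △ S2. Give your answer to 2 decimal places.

42.00

|S1∩S2|: x∈[0,2], y∈[3,9] → 2·6 = 12.
|S1 △ S2| = |S1| + |S2| − 2·|S1∩S2| = 12 + 54 − 24 = 42.00.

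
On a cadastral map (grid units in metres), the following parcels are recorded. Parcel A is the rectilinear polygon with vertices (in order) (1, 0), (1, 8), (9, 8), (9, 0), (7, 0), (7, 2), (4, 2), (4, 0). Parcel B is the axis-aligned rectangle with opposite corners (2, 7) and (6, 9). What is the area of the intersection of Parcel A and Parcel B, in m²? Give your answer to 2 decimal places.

4.00

The intersection is the polygon with vertices (6,8), (6,7), (2,7), (2,8).
By the shoelace formula its area is 4.00.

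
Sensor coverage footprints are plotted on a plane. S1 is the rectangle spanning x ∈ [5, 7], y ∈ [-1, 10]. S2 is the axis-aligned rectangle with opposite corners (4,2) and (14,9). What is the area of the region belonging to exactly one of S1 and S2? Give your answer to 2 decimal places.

|S1∩S2|: x∈[5,7], y∈[2,9] → 2·7 = 14.
|S1 △ S2| = |S1| + |S2| − 2·|S1∩S2| = 22 + 70 − 28 = 64.00.

64.00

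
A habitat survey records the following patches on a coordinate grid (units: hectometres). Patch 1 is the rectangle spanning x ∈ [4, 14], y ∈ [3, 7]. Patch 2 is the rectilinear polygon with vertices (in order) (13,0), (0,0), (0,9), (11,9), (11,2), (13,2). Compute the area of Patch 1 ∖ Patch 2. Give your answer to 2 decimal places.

|Patch 1| = 40, |Patch 1∩Patch 2| = 28.
|Patch 1 ∖ Patch 2| = |Patch 1| − |Patch 1∩Patch 2| = 40 − 28 = 12.00.

12.00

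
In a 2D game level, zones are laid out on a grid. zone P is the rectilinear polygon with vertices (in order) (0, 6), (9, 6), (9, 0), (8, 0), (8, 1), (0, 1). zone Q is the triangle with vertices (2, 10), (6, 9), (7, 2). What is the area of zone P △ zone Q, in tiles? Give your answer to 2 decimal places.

51.79

|zone P| = 46, |zone Q| = 13.5, |zone P∩zone Q| = 3.8571.
|zone P △ zone Q| = |zone P| + |zone Q| − 2·|zone P∩zone Q| = 46 + 13.5 − 7.7143 = 51.79.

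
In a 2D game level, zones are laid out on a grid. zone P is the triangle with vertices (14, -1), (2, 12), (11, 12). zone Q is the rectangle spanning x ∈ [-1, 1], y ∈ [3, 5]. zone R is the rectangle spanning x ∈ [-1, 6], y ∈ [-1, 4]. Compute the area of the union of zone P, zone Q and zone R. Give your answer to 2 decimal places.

By inclusion–exclusion:
Individual areas: |zone P| = 58.5, |zone Q| = 4, |zone R| = 35.
|zone P∩zone Q| = 0.
|zone P∩zone R| = 0.
|zone Q∩zone R|: x∈[-1,1], y∈[3,4] → 2·1 = 2.
|zone P∩zone Q∩zone R| = 0.
|zone P ∪ zone Q ∪ zone R| = 97.5 − 2 + 0 = 95.50.

95.50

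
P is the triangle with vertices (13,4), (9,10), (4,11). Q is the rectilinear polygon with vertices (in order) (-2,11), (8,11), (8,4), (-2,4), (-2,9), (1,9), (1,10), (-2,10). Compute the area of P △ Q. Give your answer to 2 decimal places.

|P| = 13, |Q| = 67, |P∩Q| = 4.6222.
|P △ Q| = |P| + |Q| − 2·|P∩Q| = 13 + 67 − 9.2444 = 70.76.

70.76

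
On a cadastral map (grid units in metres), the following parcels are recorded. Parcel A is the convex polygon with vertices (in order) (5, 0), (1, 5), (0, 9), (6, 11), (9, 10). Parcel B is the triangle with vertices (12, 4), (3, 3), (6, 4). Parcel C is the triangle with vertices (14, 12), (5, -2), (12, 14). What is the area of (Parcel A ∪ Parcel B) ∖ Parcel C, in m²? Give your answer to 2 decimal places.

55.67

|Parcel A ∪ Parcel B| = 56.1953.
|(Parcel A ∪ Parcel B) ∩ Parcel C| = 0.5267.
|(Parcel A ∪ Parcel B) ∖ Parcel C| = 56.1953 − 0.5267 = 55.67.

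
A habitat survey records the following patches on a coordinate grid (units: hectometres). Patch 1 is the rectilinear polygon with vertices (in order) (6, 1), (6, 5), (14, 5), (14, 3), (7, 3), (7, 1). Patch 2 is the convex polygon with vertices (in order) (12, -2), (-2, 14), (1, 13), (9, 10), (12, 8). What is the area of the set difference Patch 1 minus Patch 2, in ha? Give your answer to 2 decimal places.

|Patch 1| = 18, |Patch 1∩Patch 2| = 10.4911.
|Patch 1 ∖ Patch 2| = |Patch 1| − |Patch 1∩Patch 2| = 18 − 10.4911 = 7.51.

7.51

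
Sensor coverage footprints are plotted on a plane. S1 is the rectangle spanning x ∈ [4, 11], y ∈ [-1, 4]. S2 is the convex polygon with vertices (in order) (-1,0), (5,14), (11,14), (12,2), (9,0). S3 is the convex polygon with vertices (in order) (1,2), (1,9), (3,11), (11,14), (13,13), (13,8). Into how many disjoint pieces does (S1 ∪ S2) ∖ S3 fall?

(S1 ∪ S2) ∖ S3 splits into 2 disjoint pieces (area 61.04, area 8.0426).

2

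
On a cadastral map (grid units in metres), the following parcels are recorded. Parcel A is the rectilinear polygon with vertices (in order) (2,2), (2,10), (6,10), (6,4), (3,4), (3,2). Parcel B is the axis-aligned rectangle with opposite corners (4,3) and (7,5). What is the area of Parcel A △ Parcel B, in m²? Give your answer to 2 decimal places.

28.00

|Parcel A| = 26, |Parcel B| = 6, |Parcel A∩Parcel B| = 2.
|Parcel A △ Parcel B| = |Parcel A| + |Parcel B| − 2·|Parcel A∩Parcel B| = 26 + 6 − 4 = 28.00.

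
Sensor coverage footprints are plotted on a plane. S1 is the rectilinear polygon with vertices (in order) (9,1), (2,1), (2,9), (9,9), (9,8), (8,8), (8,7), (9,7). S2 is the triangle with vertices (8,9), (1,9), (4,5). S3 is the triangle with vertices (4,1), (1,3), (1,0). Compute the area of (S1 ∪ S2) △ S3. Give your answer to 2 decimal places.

|S1 ∪ S2| = 55.6667.
|(S1 ∪ S2) ∩ S3| = 1.3333.
|(S1 ∪ S2) △ S3| = 55.6667 + 4.5 − 2.6667 = 57.50.

57.50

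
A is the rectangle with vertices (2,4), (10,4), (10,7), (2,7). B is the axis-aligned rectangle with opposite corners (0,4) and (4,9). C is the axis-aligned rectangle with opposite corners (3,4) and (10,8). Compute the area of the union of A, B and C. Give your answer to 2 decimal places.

44.00

By inclusion–exclusion:
Individual areas: |A| = 24, |B| = 20, |C| = 28.
|A∩B|: x∈[2,4], y∈[4,7] → 2·3 = 6.
|A∩C|: x∈[3,10], y∈[4,7] → 7·3 = 21.
|B∩C|: x∈[3,4], y∈[4,8] → 1·4 = 4.
|A∩B∩C| = 3.
|A ∪ B ∪ C| = 72 − 31 + 3 = 44.00.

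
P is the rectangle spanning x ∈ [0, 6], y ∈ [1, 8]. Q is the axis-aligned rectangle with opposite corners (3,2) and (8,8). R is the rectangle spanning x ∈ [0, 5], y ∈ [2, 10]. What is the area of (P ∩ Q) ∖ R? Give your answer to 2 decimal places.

|P ∩ Q| = 18.
|(P ∩ Q) ∩ R| = 12.
|(P ∩ Q) ∖ R| = 18 − 12 = 6.00.

6.00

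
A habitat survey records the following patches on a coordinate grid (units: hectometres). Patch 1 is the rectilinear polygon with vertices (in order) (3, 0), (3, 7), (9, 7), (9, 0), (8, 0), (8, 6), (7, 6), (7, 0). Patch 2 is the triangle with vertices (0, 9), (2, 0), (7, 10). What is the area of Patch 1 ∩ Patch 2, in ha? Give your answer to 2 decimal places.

The intersection is the polygon with vertices (3,7), (5.5,7), (3,2).
By the shoelace formula its area is 6.25.

6.25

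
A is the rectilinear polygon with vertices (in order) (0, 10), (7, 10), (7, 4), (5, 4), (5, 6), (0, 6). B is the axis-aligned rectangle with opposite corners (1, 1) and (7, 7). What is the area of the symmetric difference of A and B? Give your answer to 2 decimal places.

|A| = 32, |B| = 36, |A∩B| = 10.
|A △ B| = |A| + |B| − 2·|A∩B| = 32 + 36 − 20 = 48.00.

48.00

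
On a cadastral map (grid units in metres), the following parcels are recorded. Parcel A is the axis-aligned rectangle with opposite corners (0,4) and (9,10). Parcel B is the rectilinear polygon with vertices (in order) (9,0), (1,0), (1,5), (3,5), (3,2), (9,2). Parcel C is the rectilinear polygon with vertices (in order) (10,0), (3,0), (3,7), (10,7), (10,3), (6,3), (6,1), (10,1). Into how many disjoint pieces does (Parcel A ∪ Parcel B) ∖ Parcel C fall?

(Parcel A ∪ Parcel B) ∖ Parcel C splits into 2 disjoint pieces (area 44, area 3).

2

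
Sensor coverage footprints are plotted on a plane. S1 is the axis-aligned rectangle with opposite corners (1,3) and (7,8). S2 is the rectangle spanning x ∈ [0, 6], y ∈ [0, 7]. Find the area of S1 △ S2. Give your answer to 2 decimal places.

|S1∩S2|: x∈[1,6], y∈[3,7] → 5·4 = 20.
|S1 △ S2| = |S1| + |S2| − 2·|S1∩S2| = 30 + 42 − 40 = 32.00.

32.00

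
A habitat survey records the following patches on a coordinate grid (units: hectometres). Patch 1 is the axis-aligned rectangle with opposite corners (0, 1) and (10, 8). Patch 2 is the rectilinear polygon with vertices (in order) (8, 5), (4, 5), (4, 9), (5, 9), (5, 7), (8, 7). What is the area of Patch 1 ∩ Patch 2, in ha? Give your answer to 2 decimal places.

The intersection is the polygon with vertices (5,8), (5,7), (8,7), (8,5), (4,5), (4,8).
By the shoelace formula its area is 9.00.

9.00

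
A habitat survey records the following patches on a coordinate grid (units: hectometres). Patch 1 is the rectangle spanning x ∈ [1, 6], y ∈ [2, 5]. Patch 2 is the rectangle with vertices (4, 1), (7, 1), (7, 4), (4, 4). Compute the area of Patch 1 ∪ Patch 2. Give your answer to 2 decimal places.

20.00

By inclusion–exclusion:
Individual areas: |Patch 1| = 15, |Patch 2| = 9.
|Patch 1∩Patch 2|: x∈[4,6], y∈[2,4] → 2·2 = 4.
|Patch 1 ∪ Patch 2| = 24 − 4 = 20.00.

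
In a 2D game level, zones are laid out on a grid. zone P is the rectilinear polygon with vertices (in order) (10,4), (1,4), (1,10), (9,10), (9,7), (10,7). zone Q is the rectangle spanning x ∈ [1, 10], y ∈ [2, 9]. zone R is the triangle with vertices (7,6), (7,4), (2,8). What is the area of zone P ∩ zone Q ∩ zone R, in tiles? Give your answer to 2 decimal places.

The intersection is the polygon with vertices (7,4), (2,8), (7,6).
By the shoelace formula its area is 5.00.

5.00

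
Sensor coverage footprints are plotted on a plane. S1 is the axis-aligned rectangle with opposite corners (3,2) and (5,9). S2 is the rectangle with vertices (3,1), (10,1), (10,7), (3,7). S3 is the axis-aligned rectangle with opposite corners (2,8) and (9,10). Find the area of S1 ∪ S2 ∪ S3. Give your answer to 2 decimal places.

58.00

By inclusion–exclusion:
Individual areas: |S1| = 14, |S2| = 42, |S3| = 14.
|S1∩S2|: x∈[3,5], y∈[2,7] → 2·5 = 10.
|S1∩S3|: x∈[3,5], y∈[8,9] → 2·1 = 2.
|S2∩S3| = 0 (no overlap).
|S1∩S2∩S3| = 0.
|S1 ∪ S2 ∪ S3| = 70 − 12 + 0 = 58.00.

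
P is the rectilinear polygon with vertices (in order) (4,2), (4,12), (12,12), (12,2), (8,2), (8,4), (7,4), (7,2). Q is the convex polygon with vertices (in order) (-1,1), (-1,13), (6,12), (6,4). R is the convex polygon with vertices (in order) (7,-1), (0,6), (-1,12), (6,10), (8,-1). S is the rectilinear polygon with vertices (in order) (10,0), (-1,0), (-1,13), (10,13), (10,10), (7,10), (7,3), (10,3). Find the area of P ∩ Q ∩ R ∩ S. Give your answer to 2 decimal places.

The intersection is the polygon with vertices (4,3.143), (4,10.571), (6,10), (6,4).
By the shoelace formula its area is 13.43.

13.43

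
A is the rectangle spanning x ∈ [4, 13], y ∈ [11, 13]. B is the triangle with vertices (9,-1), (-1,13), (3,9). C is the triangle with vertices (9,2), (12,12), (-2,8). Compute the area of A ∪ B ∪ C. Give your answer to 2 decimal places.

83.70

By inclusion–exclusion:
Individual areas: |A| = 18, |B| = 8, |C| = 64.
|A∩B| = 0.
|A∩C| = 1.6.
|B∩C| = 4.6967.
|A∩B∩C| = 0.
|A ∪ B ∪ C| = 90 − 6.2967 + 0 = 83.70.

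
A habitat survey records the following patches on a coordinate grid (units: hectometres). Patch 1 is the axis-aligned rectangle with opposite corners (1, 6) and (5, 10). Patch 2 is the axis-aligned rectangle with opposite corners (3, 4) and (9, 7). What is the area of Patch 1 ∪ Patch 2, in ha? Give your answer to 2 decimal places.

By inclusion–exclusion:
Individual areas: |Patch 1| = 16, |Patch 2| = 18.
|Patch 1∩Patch 2|: x∈[3,5], y∈[6,7] → 2·1 = 2.
|Patch 1 ∪ Patch 2| = 34 − 2 = 32.00.

32.00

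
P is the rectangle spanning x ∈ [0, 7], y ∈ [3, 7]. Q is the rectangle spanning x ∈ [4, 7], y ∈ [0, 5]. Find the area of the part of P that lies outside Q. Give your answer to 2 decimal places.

|P∩Q|: x∈[4,7], y∈[3,5] → 3·2 = 6.
|P| = 28.
|P ∖ Q| = |P| − |P∩Q| = 28 − 6 = 22.00.

22.00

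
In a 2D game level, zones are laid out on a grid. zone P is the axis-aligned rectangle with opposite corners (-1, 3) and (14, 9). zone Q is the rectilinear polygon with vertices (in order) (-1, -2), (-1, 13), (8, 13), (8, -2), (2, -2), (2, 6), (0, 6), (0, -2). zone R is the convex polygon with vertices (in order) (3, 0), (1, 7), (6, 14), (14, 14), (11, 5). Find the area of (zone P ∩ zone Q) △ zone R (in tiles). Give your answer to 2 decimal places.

82.24

|zone P ∩ zone Q| = 48.
|(zone P ∩ zone Q) ∩ zone R| = 37.3804.
|(zone P ∩ zone Q) △ zone R| = 48 + 109 − 74.7607 = 82.24.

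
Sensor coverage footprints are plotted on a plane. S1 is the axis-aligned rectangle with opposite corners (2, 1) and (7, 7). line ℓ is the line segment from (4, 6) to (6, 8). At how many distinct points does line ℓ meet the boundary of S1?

The segment meets the boundary at (5,7).

1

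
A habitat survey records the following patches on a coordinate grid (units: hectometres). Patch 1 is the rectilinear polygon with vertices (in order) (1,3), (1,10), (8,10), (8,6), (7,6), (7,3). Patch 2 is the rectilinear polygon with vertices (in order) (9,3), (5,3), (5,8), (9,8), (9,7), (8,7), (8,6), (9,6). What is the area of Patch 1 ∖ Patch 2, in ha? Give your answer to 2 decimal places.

|Patch 1| = 46, |Patch 1∩Patch 2| = 12.
|Patch 1 ∖ Patch 2| = |Patch 1| − |Patch 1∩Patch 2| = 46 − 12 = 34.00.

34.00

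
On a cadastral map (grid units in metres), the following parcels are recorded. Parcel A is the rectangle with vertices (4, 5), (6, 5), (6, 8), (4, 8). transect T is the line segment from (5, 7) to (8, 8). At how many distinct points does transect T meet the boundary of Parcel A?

The segment meets the boundary at (6,7.333).

1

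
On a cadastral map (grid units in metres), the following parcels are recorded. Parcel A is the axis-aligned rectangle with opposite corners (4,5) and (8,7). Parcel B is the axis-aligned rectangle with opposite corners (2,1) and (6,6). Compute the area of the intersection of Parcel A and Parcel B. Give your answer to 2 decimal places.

|Parcel A∩Parcel B|: x∈[4,6], y∈[5,6] → 2·1 = 2.

2.00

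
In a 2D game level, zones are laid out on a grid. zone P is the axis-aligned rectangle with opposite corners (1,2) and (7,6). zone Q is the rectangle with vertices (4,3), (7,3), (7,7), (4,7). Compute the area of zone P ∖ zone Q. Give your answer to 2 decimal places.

15.00

|zone P∩zone Q|: x∈[4,7], y∈[3,6] → 3·3 = 9.
|zone P| = 24.
|zone P ∖ zone Q| = |zone P| − |zone P∩zone Q| = 24 − 9 = 15.00.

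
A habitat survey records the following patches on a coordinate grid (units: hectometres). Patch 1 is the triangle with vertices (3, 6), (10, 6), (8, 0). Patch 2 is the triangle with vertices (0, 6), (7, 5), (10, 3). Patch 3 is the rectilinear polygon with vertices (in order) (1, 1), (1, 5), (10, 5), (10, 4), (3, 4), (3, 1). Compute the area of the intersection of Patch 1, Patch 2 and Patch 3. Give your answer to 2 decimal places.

The intersection is the polygon with vertices (4,4.8), (3.833,5), (7,5), (8.5,4), (6.667,4).
By the shoelace formula its area is 2.70.

2.70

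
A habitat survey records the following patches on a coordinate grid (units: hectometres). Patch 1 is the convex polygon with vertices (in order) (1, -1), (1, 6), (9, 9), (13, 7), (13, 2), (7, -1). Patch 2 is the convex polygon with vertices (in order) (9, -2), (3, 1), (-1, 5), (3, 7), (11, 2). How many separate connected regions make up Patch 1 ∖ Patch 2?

2

Patch 1 ∖ Patch 2 splits into 2 disjoint pieces (area 10, area 40.6146).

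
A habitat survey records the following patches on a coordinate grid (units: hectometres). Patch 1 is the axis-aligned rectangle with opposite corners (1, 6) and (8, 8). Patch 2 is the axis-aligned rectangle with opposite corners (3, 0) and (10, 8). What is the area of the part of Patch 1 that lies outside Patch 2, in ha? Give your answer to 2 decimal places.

4.00

|Patch 1∩Patch 2|: x∈[3,8], y∈[6,8] → 5·2 = 10.
|Patch 1| = 14.
|Patch 1 ∖ Patch 2| = |Patch 1| − |Patch 1∩Patch 2| = 14 − 10 = 4.00.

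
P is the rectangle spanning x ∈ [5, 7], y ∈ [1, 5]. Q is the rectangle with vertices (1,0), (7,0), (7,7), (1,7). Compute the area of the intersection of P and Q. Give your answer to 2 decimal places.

8.00

|P∩Q|: x∈[5,7], y∈[1,5] → 2·4 = 8.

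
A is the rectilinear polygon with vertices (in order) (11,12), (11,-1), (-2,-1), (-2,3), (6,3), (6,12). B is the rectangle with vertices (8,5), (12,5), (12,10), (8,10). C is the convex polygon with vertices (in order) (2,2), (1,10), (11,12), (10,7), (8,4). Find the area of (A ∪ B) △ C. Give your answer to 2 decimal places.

|A ∪ B| = 102.
|(A ∪ B) ∩ C| = 31.2292.
|(A ∪ B) △ C| = 102 + 65.5 − 62.4583 = 105.04.

105.04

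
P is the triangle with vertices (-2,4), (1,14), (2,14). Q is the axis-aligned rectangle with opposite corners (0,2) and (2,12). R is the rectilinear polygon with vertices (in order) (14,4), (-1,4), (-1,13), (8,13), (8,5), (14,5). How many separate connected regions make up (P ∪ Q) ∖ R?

(P ∪ Q) ∖ R splits into 3 disjoint pieces (area 0.95, area 4, area 0.4167).

3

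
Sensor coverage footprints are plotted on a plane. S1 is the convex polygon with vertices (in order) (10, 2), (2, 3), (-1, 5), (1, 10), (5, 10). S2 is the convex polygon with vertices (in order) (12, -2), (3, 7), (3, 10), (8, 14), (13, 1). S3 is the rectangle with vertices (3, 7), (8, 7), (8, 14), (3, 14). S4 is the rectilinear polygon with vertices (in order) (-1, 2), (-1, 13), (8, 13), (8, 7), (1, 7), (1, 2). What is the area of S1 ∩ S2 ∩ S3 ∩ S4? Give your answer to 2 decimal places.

The intersection is the polygon with vertices (5,10), (6.875,7), (3,7), (3,10).
By the shoelace formula its area is 8.81.

8.81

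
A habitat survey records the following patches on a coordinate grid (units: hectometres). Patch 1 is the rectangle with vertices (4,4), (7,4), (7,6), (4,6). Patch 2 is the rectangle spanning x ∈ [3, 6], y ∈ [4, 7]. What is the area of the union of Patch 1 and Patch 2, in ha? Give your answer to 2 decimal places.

11.00

By inclusion–exclusion:
Individual areas: |Patch 1| = 6, |Patch 2| = 9.
|Patch 1∩Patch 2|: x∈[4,6], y∈[4,6] → 2·2 = 4.
|Patch 1 ∪ Patch 2| = 15 − 4 = 11.00.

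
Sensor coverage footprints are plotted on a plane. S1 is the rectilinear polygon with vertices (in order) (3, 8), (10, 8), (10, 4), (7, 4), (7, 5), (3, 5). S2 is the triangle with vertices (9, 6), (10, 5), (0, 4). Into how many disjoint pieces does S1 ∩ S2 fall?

S1 ∩ S2 is a single connected region.

1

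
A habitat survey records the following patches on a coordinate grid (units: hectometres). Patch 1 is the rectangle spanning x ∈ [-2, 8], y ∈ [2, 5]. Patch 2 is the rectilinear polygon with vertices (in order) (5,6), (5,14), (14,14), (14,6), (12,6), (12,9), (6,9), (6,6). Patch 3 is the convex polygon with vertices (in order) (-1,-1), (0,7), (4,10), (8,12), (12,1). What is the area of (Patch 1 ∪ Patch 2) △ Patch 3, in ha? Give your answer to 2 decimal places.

117.60

|Patch 1 ∪ Patch 2| = 84.
|(Patch 1 ∪ Patch 2) ∩ Patch 3| = 36.6989.
|(Patch 1 ∪ Patch 2) △ Patch 3| = 84 + 107 − 73.3977 = 117.60.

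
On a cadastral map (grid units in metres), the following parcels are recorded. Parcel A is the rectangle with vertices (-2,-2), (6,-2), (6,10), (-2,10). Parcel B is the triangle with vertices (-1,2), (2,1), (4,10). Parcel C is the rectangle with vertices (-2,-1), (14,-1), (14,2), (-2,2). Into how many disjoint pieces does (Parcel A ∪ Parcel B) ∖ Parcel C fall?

(Parcel A ∪ Parcel B) ∖ Parcel C splits into 2 disjoint pieces (area 64, area 8).

2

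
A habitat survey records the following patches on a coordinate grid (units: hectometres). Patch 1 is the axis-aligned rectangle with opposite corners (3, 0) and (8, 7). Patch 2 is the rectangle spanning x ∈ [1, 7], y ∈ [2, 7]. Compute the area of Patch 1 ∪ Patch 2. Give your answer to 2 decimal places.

By inclusion–exclusion:
Individual areas: |Patch 1| = 35, |Patch 2| = 30.
|Patch 1∩Patch 2|: x∈[3,7], y∈[2,7] → 4·5 = 20.
|Patch 1 ∪ Patch 2| = 65 − 20 = 45.00.

45.00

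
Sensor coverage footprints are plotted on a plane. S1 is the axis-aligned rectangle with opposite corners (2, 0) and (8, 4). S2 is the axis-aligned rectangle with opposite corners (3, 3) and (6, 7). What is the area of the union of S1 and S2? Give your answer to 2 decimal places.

33.00

By inclusion–exclusion:
Individual areas: |S1| = 24, |S2| = 12.
|S1∩S2|: x∈[3,6], y∈[3,4] → 3·1 = 3.
|S1 ∪ S2| = 36 − 3 = 33.00.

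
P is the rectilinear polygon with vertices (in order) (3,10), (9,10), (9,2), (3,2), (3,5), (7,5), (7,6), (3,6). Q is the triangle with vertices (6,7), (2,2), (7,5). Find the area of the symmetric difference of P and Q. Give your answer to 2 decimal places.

|P| = 44, |Q| = 6.5, |P∩Q| = 4.225.
|P △ Q| = |P| + |Q| − 2·|P∩Q| = 44 + 6.5 − 8.45 = 42.05.

42.05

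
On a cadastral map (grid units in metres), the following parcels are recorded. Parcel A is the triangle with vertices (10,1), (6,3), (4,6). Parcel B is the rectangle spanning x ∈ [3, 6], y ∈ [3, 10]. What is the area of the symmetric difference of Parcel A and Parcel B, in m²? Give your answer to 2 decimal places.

22.33

|Parcel A| = 4, |Parcel B| = 21, |Parcel A∩Parcel B| = 1.3333.
|Parcel A △ Parcel B| = |Parcel A| + |Parcel B| − 2·|Parcel A∩Parcel B| = 4 + 21 − 2.6667 = 22.33.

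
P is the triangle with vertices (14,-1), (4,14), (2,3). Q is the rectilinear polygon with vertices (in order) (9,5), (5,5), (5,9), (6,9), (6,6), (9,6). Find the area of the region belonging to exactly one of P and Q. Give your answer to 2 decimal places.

63.00

|P| = 70, |Q| = 7, |P∩Q| = 7.
|P △ Q| = |P| + |Q| − 2·|P∩Q| = 70 + 7 − 14 = 63.00.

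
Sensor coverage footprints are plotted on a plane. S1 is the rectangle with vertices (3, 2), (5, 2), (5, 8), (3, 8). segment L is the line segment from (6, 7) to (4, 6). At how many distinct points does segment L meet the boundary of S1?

1

The segment meets the boundary at (5,6.5).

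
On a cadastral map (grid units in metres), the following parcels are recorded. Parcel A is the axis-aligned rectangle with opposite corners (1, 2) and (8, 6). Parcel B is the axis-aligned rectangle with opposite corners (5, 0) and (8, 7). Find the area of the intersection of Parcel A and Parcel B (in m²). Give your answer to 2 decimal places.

12.00

|Parcel A∩Parcel B|: x∈[5,8], y∈[2,6] → 3·4 = 12.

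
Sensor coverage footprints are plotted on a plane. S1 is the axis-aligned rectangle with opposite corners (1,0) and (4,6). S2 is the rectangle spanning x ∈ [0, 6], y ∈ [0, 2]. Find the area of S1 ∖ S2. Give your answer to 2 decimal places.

12.00

|S1∩S2|: x∈[1,4], y∈[0,2] → 3·2 = 6.
|S1| = 18.
|S1 ∖ S2| = |S1| − |S1∩S2| = 18 − 6 = 12.00.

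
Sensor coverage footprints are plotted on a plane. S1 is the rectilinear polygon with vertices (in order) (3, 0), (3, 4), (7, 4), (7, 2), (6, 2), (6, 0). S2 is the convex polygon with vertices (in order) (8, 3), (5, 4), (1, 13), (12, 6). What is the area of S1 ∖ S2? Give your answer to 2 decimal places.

|S1| = 14, |S1∩S2| = 0.6667.
|S1 ∖ S2| = |S1| − |S1∩S2| = 14 − 0.6667 = 13.33.

13.33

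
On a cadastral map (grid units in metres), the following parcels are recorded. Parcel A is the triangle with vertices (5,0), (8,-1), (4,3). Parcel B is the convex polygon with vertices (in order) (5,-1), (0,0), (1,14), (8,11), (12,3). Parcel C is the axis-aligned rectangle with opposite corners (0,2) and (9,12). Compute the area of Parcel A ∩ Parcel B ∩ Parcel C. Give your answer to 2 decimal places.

0.33

The intersection is the polygon with vertices (4,3), (5,2), (4.333,2).
By the shoelace formula its area is 0.33.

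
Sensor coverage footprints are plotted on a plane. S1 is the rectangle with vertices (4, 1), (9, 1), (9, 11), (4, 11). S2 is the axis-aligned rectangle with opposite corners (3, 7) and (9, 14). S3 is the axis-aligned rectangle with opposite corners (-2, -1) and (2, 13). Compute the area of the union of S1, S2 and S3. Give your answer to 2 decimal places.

By inclusion–exclusion:
Individual areas: |S1| = 50, |S2| = 42, |S3| = 56.
|S1∩S2|: x∈[4,9], y∈[7,11] → 5·4 = 20.
|S1∩S3| = 0 (no overlap).
|S2∩S3| = 0 (no overlap).
|S1∩S2∩S3| = 0.
|S1 ∪ S2 ∪ S3| = 148 − 20 + 0 = 128.00.

128.00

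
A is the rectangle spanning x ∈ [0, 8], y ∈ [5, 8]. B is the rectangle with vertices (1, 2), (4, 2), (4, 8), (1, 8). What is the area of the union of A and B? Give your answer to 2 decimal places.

By inclusion–exclusion:
Individual areas: |A| = 24, |B| = 18.
|A∩B|: x∈[1,4], y∈[5,8] → 3·3 = 9.
|A ∪ B| = 42 − 9 = 33.00.

33.00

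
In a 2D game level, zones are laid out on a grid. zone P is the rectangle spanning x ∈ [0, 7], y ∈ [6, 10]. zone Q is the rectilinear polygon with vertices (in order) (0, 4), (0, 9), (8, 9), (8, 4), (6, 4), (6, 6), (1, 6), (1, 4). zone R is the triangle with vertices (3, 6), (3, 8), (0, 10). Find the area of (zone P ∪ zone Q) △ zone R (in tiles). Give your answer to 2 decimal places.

34.00

|zone P ∪ zone Q| = 37.
|(zone P ∪ zone Q) ∩ zone R| = 3.
|(zone P ∪ zone Q) △ zone R| = 37 + 3 − 6 = 34.00.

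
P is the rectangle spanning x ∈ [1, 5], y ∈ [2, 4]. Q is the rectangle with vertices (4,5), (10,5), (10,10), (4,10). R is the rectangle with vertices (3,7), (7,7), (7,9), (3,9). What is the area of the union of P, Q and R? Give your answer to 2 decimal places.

40.00

By inclusion–exclusion:
Individual areas: |P| = 8, |Q| = 30, |R| = 8.
|P∩Q| = 0 (no overlap).
|P∩R| = 0 (no overlap).
|Q∩R|: x∈[4,7], y∈[7,9] → 3·2 = 6.
|P∩Q∩R| = 0.
|P ∪ Q ∪ R| = 46 − 6 + 0 = 40.00.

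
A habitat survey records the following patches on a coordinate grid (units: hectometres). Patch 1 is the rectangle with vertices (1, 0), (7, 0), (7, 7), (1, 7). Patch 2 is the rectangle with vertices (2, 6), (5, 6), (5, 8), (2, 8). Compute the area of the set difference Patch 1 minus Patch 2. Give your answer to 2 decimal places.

39.00

|Patch 1∩Patch 2|: x∈[2,5], y∈[6,7] → 3·1 = 3.
|Patch 1| = 42.
|Patch 1 ∖ Patch 2| = |Patch 1| − |Patch 1∩Patch 2| = 42 − 3 = 39.00.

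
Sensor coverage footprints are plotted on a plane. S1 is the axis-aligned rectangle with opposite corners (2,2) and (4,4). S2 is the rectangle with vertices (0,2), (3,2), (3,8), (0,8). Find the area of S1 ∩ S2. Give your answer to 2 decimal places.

2.00

|S1∩S2|: x∈[2,3], y∈[2,4] → 1·2 = 2.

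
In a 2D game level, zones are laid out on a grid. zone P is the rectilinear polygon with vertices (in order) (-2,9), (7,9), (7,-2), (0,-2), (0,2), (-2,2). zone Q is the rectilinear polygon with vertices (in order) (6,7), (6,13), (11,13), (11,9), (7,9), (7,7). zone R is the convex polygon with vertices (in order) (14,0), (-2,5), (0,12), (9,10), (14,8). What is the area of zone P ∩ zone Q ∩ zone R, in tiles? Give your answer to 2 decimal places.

The intersection is the polygon with vertices (7,7), (6,7), (6,9), (7,9).
By the shoelace formula its area is 2.00.

2.00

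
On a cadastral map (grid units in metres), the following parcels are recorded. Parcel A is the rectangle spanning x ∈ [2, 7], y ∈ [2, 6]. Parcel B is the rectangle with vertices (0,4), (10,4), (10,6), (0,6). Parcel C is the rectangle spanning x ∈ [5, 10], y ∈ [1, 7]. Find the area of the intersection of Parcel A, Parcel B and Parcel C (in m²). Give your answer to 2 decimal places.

4.00

The intersection is the polygon with vertices (5,4), (5,6), (7,6), (7,4).
By the shoelace formula its area is 4.00.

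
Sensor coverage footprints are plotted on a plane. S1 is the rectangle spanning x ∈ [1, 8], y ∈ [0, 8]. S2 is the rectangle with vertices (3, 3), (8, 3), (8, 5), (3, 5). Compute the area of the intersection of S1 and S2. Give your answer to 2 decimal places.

|S1∩S2|: x∈[3,8], y∈[3,5] → 5·2 = 10.

10.00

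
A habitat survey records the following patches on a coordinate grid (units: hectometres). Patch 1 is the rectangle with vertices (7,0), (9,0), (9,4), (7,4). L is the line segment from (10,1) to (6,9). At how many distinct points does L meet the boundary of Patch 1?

2

The segment meets the boundary at (8.5,4), (9,3).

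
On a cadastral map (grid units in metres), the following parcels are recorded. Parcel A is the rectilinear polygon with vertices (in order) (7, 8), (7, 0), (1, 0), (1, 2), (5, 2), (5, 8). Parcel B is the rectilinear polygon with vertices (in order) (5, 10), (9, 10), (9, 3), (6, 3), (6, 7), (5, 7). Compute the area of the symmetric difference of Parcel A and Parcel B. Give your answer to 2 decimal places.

36.00

|Parcel A| = 24, |Parcel B| = 24, |Parcel A∩Parcel B| = 6.
|Parcel A △ Parcel B| = |Parcel A| + |Parcel B| − 2·|Parcel A∩Parcel B| = 24 + 24 − 12 = 36.00.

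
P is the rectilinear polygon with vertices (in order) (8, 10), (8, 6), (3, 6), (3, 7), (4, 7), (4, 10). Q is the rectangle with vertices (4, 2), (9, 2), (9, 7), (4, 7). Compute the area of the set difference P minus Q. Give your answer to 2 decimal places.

13.00

|P| = 17, |P∩Q| = 4.
|P ∖ Q| = |P| − |P∩Q| = 17 − 4 = 13.00.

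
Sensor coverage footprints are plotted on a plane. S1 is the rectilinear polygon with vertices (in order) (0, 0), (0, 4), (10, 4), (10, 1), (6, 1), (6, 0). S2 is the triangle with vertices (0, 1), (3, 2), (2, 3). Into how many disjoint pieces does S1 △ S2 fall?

S1 △ S2 is a single connected region.

1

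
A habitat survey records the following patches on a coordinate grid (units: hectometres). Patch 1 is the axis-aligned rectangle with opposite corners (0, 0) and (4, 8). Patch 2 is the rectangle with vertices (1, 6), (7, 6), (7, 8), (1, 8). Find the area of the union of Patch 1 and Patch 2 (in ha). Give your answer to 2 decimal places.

38.00

By inclusion–exclusion:
Individual areas: |Patch 1| = 32, |Patch 2| = 12.
|Patch 1∩Patch 2|: x∈[1,4], y∈[6,8] → 3·2 = 6.
|Patch 1 ∪ Patch 2| = 44 − 6 = 38.00.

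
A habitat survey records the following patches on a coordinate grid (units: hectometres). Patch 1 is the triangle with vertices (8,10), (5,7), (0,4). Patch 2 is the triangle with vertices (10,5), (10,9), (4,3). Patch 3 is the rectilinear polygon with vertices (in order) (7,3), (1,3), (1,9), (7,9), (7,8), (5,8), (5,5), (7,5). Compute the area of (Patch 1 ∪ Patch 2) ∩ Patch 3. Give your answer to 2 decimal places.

4.80

|Patch 1 ∪ Patch 2| = 15.
|(Patch 1 ∪ Patch 2) ∩ Patch 3| = 4.80.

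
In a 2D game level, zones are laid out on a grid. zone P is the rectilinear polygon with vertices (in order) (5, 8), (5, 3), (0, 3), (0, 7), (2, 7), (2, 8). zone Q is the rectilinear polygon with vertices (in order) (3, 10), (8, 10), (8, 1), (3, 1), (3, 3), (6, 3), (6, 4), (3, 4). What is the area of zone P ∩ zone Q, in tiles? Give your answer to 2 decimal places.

8.00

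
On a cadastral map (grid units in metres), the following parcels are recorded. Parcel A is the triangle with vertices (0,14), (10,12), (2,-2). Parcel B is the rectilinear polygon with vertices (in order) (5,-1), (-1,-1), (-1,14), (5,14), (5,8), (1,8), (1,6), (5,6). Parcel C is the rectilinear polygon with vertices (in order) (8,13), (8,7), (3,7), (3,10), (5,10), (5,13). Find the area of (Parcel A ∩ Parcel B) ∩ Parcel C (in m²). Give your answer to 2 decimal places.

|Parcel A ∩ Parcel B| = 45.2768.
|(Parcel A ∩ Parcel B) ∩ Parcel C| = 4.00.

4.00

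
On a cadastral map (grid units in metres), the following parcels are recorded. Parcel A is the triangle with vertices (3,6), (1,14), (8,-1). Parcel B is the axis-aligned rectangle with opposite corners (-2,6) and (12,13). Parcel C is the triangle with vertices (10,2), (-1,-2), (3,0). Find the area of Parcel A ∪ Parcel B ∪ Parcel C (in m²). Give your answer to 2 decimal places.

107.07

By inclusion–exclusion:
Individual areas: |Parcel A| = 13, |Parcel B| = 98, |Parcel C| = 3.
|Parcel A∩Parcel B| = 6.825.
|Parcel A∩Parcel C| = 0.1011.
|Parcel B∩Parcel C| = 0.
|Parcel A∩Parcel B∩Parcel C| = 0.
|Parcel A ∪ Parcel B ∪ Parcel C| = 114 − 6.9261 + 0 = 107.07.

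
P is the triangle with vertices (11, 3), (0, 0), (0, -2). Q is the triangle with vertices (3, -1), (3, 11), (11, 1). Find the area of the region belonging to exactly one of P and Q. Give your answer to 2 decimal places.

|P| = 11, |Q| = 48, |P∩Q| = 5.6781.
|P △ Q| = |P| + |Q| − 2·|P∩Q| = 11 + 48 − 11.3562 = 47.64.

47.64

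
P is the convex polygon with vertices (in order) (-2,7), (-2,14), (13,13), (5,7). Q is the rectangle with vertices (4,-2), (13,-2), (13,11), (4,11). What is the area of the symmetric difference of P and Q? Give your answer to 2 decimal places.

|P| = 73.5, |Q| = 117, |P∩Q| = 14.6667.
|P △ Q| = |P| + |Q| − 2·|P∩Q| = 73.5 + 117 − 29.3333 = 161.17.

161.17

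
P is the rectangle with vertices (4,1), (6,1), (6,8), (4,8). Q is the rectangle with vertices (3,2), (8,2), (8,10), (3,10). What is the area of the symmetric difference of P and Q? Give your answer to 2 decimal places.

|P∩Q|: x∈[4,6], y∈[2,8] → 2·6 = 12.
|P △ Q| = |P| + |Q| − 2·|P∩Q| = 14 + 40 − 24 = 30.00.

30.00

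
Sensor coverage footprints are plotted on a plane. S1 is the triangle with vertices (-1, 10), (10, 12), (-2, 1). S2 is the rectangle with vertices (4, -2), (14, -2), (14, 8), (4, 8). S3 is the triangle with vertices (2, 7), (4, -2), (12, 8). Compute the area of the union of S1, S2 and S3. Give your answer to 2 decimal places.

153.94

By inclusion–exclusion:
Individual areas: |S1| = 48.5, |S2| = 100, |S3| = 46.
|S1∩S2| = 1.2273.
|S1∩S3| = 2.8308.
|S2∩S3| = 36.8.
|S1∩S2∩S3| = 0.3.
|S1 ∪ S2 ∪ S3| = 194.5 − 40.858 + 0.3 = 153.94.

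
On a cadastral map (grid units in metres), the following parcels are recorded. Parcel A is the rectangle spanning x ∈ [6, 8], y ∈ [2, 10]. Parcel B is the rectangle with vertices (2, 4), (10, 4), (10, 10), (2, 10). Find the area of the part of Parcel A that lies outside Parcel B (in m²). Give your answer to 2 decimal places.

4.00

|Parcel A∩Parcel B|: x∈[6,8], y∈[4,10] → 2·6 = 12.
|Parcel A| = 16.
|Parcel A ∖ Parcel B| = |Parcel A| − |Parcel A∩Parcel B| = 16 − 12 = 4.00.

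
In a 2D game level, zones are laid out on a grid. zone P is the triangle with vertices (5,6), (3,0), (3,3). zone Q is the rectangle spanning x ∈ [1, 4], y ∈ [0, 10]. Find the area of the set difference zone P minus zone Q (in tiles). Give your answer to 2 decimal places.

|zone P| = 3, |zone P∩zone Q| = 2.25.
|zone P ∖ zone Q| = |zone P| − |zone P∩zone Q| = 3 − 2.25 = 0.75.

0.75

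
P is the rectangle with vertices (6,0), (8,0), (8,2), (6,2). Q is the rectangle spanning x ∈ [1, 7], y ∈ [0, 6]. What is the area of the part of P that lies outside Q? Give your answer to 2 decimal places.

|P∩Q|: x∈[6,7], y∈[0,2] → 1·2 = 2.
|P| = 4.
|P ∖ Q| = |P| − |P∩Q| = 4 − 2 = 2.00.

2.00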